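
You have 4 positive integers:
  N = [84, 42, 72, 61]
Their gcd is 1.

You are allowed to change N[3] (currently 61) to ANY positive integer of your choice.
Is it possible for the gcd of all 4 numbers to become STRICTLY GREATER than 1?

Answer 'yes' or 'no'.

Answer: yes

Derivation:
Current gcd = 1
gcd of all OTHER numbers (without N[3]=61): gcd([84, 42, 72]) = 6
The new gcd after any change is gcd(6, new_value).
This can be at most 6.
Since 6 > old gcd 1, the gcd CAN increase (e.g., set N[3] = 6).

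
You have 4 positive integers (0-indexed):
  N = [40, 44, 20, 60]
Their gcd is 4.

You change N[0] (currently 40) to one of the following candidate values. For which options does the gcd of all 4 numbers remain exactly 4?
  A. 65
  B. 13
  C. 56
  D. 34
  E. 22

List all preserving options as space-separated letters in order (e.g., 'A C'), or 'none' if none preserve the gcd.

Old gcd = 4; gcd of others (without N[0]) = 4
New gcd for candidate v: gcd(4, v). Preserves old gcd iff gcd(4, v) = 4.
  Option A: v=65, gcd(4,65)=1 -> changes
  Option B: v=13, gcd(4,13)=1 -> changes
  Option C: v=56, gcd(4,56)=4 -> preserves
  Option D: v=34, gcd(4,34)=2 -> changes
  Option E: v=22, gcd(4,22)=2 -> changes

Answer: C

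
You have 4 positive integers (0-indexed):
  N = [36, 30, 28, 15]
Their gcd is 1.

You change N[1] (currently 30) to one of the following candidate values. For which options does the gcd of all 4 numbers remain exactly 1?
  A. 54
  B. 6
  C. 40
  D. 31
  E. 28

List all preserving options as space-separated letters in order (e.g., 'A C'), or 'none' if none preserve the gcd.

Old gcd = 1; gcd of others (without N[1]) = 1
New gcd for candidate v: gcd(1, v). Preserves old gcd iff gcd(1, v) = 1.
  Option A: v=54, gcd(1,54)=1 -> preserves
  Option B: v=6, gcd(1,6)=1 -> preserves
  Option C: v=40, gcd(1,40)=1 -> preserves
  Option D: v=31, gcd(1,31)=1 -> preserves
  Option E: v=28, gcd(1,28)=1 -> preserves

Answer: A B C D E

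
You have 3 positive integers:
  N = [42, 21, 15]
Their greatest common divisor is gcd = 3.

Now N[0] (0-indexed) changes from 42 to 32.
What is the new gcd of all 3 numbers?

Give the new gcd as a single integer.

Answer: 1

Derivation:
Numbers: [42, 21, 15], gcd = 3
Change: index 0, 42 -> 32
gcd of the OTHER numbers (without index 0): gcd([21, 15]) = 3
New gcd = gcd(g_others, new_val) = gcd(3, 32) = 1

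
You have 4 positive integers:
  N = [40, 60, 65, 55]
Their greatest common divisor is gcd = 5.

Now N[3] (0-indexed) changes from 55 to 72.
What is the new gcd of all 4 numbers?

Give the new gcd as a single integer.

Numbers: [40, 60, 65, 55], gcd = 5
Change: index 3, 55 -> 72
gcd of the OTHER numbers (without index 3): gcd([40, 60, 65]) = 5
New gcd = gcd(g_others, new_val) = gcd(5, 72) = 1

Answer: 1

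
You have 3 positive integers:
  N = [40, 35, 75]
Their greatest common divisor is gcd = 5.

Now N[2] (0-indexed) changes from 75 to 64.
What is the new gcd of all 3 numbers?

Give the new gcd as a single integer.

Numbers: [40, 35, 75], gcd = 5
Change: index 2, 75 -> 64
gcd of the OTHER numbers (without index 2): gcd([40, 35]) = 5
New gcd = gcd(g_others, new_val) = gcd(5, 64) = 1

Answer: 1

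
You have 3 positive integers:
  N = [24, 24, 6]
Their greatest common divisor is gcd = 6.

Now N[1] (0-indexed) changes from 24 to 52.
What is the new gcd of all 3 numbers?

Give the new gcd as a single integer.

Numbers: [24, 24, 6], gcd = 6
Change: index 1, 24 -> 52
gcd of the OTHER numbers (without index 1): gcd([24, 6]) = 6
New gcd = gcd(g_others, new_val) = gcd(6, 52) = 2

Answer: 2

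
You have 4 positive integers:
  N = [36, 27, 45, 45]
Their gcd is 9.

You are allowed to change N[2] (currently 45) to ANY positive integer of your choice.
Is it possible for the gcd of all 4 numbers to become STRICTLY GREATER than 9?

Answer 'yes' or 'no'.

Answer: no

Derivation:
Current gcd = 9
gcd of all OTHER numbers (without N[2]=45): gcd([36, 27, 45]) = 9
The new gcd after any change is gcd(9, new_value).
This can be at most 9.
Since 9 = old gcd 9, the gcd can only stay the same or decrease.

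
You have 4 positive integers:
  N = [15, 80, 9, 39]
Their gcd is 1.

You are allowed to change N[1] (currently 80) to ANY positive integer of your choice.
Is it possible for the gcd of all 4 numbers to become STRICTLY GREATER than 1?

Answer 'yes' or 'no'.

Current gcd = 1
gcd of all OTHER numbers (without N[1]=80): gcd([15, 9, 39]) = 3
The new gcd after any change is gcd(3, new_value).
This can be at most 3.
Since 3 > old gcd 1, the gcd CAN increase (e.g., set N[1] = 3).

Answer: yes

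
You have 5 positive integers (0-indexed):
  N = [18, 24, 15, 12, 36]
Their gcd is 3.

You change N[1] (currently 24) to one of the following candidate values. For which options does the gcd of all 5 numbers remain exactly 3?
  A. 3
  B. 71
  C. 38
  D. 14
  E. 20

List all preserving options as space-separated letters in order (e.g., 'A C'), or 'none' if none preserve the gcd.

Answer: A

Derivation:
Old gcd = 3; gcd of others (without N[1]) = 3
New gcd for candidate v: gcd(3, v). Preserves old gcd iff gcd(3, v) = 3.
  Option A: v=3, gcd(3,3)=3 -> preserves
  Option B: v=71, gcd(3,71)=1 -> changes
  Option C: v=38, gcd(3,38)=1 -> changes
  Option D: v=14, gcd(3,14)=1 -> changes
  Option E: v=20, gcd(3,20)=1 -> changes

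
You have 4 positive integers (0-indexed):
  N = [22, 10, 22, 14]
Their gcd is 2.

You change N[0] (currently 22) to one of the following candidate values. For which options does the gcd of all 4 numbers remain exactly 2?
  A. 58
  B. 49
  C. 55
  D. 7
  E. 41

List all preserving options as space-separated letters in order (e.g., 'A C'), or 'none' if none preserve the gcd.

Answer: A

Derivation:
Old gcd = 2; gcd of others (without N[0]) = 2
New gcd for candidate v: gcd(2, v). Preserves old gcd iff gcd(2, v) = 2.
  Option A: v=58, gcd(2,58)=2 -> preserves
  Option B: v=49, gcd(2,49)=1 -> changes
  Option C: v=55, gcd(2,55)=1 -> changes
  Option D: v=7, gcd(2,7)=1 -> changes
  Option E: v=41, gcd(2,41)=1 -> changes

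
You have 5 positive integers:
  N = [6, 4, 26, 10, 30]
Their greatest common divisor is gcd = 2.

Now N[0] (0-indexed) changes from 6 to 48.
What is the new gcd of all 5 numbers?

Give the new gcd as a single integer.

Answer: 2

Derivation:
Numbers: [6, 4, 26, 10, 30], gcd = 2
Change: index 0, 6 -> 48
gcd of the OTHER numbers (without index 0): gcd([4, 26, 10, 30]) = 2
New gcd = gcd(g_others, new_val) = gcd(2, 48) = 2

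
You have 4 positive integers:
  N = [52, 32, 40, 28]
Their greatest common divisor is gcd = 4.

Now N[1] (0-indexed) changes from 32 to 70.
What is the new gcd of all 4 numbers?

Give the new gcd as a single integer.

Numbers: [52, 32, 40, 28], gcd = 4
Change: index 1, 32 -> 70
gcd of the OTHER numbers (without index 1): gcd([52, 40, 28]) = 4
New gcd = gcd(g_others, new_val) = gcd(4, 70) = 2

Answer: 2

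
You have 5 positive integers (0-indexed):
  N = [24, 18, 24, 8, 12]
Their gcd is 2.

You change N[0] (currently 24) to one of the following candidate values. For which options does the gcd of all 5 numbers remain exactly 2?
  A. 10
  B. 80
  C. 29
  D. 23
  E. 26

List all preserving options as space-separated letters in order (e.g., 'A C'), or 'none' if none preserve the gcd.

Answer: A B E

Derivation:
Old gcd = 2; gcd of others (without N[0]) = 2
New gcd for candidate v: gcd(2, v). Preserves old gcd iff gcd(2, v) = 2.
  Option A: v=10, gcd(2,10)=2 -> preserves
  Option B: v=80, gcd(2,80)=2 -> preserves
  Option C: v=29, gcd(2,29)=1 -> changes
  Option D: v=23, gcd(2,23)=1 -> changes
  Option E: v=26, gcd(2,26)=2 -> preserves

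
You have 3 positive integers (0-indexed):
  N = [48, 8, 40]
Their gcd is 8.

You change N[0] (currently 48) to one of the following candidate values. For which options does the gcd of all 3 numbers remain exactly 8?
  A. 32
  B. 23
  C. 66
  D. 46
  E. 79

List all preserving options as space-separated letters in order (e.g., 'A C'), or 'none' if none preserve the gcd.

Answer: A

Derivation:
Old gcd = 8; gcd of others (without N[0]) = 8
New gcd for candidate v: gcd(8, v). Preserves old gcd iff gcd(8, v) = 8.
  Option A: v=32, gcd(8,32)=8 -> preserves
  Option B: v=23, gcd(8,23)=1 -> changes
  Option C: v=66, gcd(8,66)=2 -> changes
  Option D: v=46, gcd(8,46)=2 -> changes
  Option E: v=79, gcd(8,79)=1 -> changes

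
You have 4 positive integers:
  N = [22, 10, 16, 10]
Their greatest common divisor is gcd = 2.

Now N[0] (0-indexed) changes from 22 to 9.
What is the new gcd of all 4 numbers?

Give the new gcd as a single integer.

Answer: 1

Derivation:
Numbers: [22, 10, 16, 10], gcd = 2
Change: index 0, 22 -> 9
gcd of the OTHER numbers (without index 0): gcd([10, 16, 10]) = 2
New gcd = gcd(g_others, new_val) = gcd(2, 9) = 1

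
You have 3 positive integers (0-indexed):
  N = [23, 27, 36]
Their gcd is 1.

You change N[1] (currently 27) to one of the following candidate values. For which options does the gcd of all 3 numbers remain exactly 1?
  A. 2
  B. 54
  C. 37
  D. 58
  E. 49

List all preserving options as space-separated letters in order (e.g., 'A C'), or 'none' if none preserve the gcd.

Old gcd = 1; gcd of others (without N[1]) = 1
New gcd for candidate v: gcd(1, v). Preserves old gcd iff gcd(1, v) = 1.
  Option A: v=2, gcd(1,2)=1 -> preserves
  Option B: v=54, gcd(1,54)=1 -> preserves
  Option C: v=37, gcd(1,37)=1 -> preserves
  Option D: v=58, gcd(1,58)=1 -> preserves
  Option E: v=49, gcd(1,49)=1 -> preserves

Answer: A B C D E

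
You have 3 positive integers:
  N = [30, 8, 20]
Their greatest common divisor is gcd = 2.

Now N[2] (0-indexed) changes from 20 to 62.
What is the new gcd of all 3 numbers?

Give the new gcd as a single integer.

Numbers: [30, 8, 20], gcd = 2
Change: index 2, 20 -> 62
gcd of the OTHER numbers (without index 2): gcd([30, 8]) = 2
New gcd = gcd(g_others, new_val) = gcd(2, 62) = 2

Answer: 2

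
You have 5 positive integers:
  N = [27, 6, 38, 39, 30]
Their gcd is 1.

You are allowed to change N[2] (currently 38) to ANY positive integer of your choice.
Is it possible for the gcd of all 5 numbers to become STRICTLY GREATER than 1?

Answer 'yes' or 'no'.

Current gcd = 1
gcd of all OTHER numbers (without N[2]=38): gcd([27, 6, 39, 30]) = 3
The new gcd after any change is gcd(3, new_value).
This can be at most 3.
Since 3 > old gcd 1, the gcd CAN increase (e.g., set N[2] = 3).

Answer: yes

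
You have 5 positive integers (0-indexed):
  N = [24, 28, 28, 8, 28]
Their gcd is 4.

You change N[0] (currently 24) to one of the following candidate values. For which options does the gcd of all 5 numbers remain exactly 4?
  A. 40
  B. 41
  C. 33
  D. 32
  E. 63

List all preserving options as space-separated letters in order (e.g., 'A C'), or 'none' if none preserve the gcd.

Answer: A D

Derivation:
Old gcd = 4; gcd of others (without N[0]) = 4
New gcd for candidate v: gcd(4, v). Preserves old gcd iff gcd(4, v) = 4.
  Option A: v=40, gcd(4,40)=4 -> preserves
  Option B: v=41, gcd(4,41)=1 -> changes
  Option C: v=33, gcd(4,33)=1 -> changes
  Option D: v=32, gcd(4,32)=4 -> preserves
  Option E: v=63, gcd(4,63)=1 -> changes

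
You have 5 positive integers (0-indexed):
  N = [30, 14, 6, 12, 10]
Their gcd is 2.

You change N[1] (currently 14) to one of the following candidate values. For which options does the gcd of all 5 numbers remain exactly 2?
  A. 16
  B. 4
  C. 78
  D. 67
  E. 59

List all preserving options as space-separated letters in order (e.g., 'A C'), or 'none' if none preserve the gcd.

Old gcd = 2; gcd of others (without N[1]) = 2
New gcd for candidate v: gcd(2, v). Preserves old gcd iff gcd(2, v) = 2.
  Option A: v=16, gcd(2,16)=2 -> preserves
  Option B: v=4, gcd(2,4)=2 -> preserves
  Option C: v=78, gcd(2,78)=2 -> preserves
  Option D: v=67, gcd(2,67)=1 -> changes
  Option E: v=59, gcd(2,59)=1 -> changes

Answer: A B C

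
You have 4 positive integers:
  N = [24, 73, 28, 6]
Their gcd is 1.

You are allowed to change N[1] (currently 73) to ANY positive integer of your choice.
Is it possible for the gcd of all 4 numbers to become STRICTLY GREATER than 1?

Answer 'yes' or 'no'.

Current gcd = 1
gcd of all OTHER numbers (without N[1]=73): gcd([24, 28, 6]) = 2
The new gcd after any change is gcd(2, new_value).
This can be at most 2.
Since 2 > old gcd 1, the gcd CAN increase (e.g., set N[1] = 2).

Answer: yes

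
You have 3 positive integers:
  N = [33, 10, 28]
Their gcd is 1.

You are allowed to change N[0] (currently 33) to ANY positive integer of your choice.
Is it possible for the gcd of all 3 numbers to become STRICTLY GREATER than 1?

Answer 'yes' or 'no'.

Answer: yes

Derivation:
Current gcd = 1
gcd of all OTHER numbers (without N[0]=33): gcd([10, 28]) = 2
The new gcd after any change is gcd(2, new_value).
This can be at most 2.
Since 2 > old gcd 1, the gcd CAN increase (e.g., set N[0] = 2).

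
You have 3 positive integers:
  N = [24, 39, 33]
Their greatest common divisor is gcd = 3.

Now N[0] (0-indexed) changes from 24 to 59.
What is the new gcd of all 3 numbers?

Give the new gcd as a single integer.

Numbers: [24, 39, 33], gcd = 3
Change: index 0, 24 -> 59
gcd of the OTHER numbers (without index 0): gcd([39, 33]) = 3
New gcd = gcd(g_others, new_val) = gcd(3, 59) = 1

Answer: 1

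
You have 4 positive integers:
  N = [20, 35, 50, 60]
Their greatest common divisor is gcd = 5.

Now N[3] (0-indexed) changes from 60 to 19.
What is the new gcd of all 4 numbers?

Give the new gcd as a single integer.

Numbers: [20, 35, 50, 60], gcd = 5
Change: index 3, 60 -> 19
gcd of the OTHER numbers (without index 3): gcd([20, 35, 50]) = 5
New gcd = gcd(g_others, new_val) = gcd(5, 19) = 1

Answer: 1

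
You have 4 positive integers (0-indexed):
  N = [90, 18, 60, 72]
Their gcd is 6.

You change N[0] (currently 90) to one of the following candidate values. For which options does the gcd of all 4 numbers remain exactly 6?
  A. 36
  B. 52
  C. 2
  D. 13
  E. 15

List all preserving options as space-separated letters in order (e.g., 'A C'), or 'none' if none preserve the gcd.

Old gcd = 6; gcd of others (without N[0]) = 6
New gcd for candidate v: gcd(6, v). Preserves old gcd iff gcd(6, v) = 6.
  Option A: v=36, gcd(6,36)=6 -> preserves
  Option B: v=52, gcd(6,52)=2 -> changes
  Option C: v=2, gcd(6,2)=2 -> changes
  Option D: v=13, gcd(6,13)=1 -> changes
  Option E: v=15, gcd(6,15)=3 -> changes

Answer: A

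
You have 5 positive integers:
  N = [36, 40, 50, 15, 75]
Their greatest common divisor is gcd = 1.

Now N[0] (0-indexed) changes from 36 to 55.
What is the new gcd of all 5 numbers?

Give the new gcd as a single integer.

Numbers: [36, 40, 50, 15, 75], gcd = 1
Change: index 0, 36 -> 55
gcd of the OTHER numbers (without index 0): gcd([40, 50, 15, 75]) = 5
New gcd = gcd(g_others, new_val) = gcd(5, 55) = 5

Answer: 5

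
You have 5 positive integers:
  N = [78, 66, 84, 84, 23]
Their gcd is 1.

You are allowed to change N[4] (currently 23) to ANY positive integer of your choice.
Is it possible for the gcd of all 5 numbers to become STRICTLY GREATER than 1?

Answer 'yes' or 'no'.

Current gcd = 1
gcd of all OTHER numbers (without N[4]=23): gcd([78, 66, 84, 84]) = 6
The new gcd after any change is gcd(6, new_value).
This can be at most 6.
Since 6 > old gcd 1, the gcd CAN increase (e.g., set N[4] = 6).

Answer: yes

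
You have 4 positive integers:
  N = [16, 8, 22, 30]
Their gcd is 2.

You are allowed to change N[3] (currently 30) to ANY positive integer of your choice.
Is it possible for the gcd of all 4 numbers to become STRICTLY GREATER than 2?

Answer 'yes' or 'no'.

Current gcd = 2
gcd of all OTHER numbers (without N[3]=30): gcd([16, 8, 22]) = 2
The new gcd after any change is gcd(2, new_value).
This can be at most 2.
Since 2 = old gcd 2, the gcd can only stay the same or decrease.

Answer: no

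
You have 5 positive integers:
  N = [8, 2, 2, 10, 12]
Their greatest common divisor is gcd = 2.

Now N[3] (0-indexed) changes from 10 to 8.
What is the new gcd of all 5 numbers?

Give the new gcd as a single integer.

Answer: 2

Derivation:
Numbers: [8, 2, 2, 10, 12], gcd = 2
Change: index 3, 10 -> 8
gcd of the OTHER numbers (without index 3): gcd([8, 2, 2, 12]) = 2
New gcd = gcd(g_others, new_val) = gcd(2, 8) = 2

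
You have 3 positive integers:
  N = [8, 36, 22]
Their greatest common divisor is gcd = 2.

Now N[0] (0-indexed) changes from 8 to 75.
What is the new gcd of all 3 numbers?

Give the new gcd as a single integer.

Numbers: [8, 36, 22], gcd = 2
Change: index 0, 8 -> 75
gcd of the OTHER numbers (without index 0): gcd([36, 22]) = 2
New gcd = gcd(g_others, new_val) = gcd(2, 75) = 1

Answer: 1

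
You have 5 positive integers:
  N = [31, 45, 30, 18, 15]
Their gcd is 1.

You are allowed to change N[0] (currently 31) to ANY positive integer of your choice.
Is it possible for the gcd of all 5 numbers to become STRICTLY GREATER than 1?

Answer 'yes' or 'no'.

Answer: yes

Derivation:
Current gcd = 1
gcd of all OTHER numbers (without N[0]=31): gcd([45, 30, 18, 15]) = 3
The new gcd after any change is gcd(3, new_value).
This can be at most 3.
Since 3 > old gcd 1, the gcd CAN increase (e.g., set N[0] = 3).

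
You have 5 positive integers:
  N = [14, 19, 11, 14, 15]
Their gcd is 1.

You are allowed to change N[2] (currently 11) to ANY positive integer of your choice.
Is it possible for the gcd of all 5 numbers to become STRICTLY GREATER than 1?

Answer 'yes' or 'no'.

Current gcd = 1
gcd of all OTHER numbers (without N[2]=11): gcd([14, 19, 14, 15]) = 1
The new gcd after any change is gcd(1, new_value).
This can be at most 1.
Since 1 = old gcd 1, the gcd can only stay the same or decrease.

Answer: no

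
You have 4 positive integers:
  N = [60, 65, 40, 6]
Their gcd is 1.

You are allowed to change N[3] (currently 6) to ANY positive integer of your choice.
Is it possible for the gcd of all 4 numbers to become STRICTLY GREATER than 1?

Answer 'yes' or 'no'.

Current gcd = 1
gcd of all OTHER numbers (without N[3]=6): gcd([60, 65, 40]) = 5
The new gcd after any change is gcd(5, new_value).
This can be at most 5.
Since 5 > old gcd 1, the gcd CAN increase (e.g., set N[3] = 5).

Answer: yes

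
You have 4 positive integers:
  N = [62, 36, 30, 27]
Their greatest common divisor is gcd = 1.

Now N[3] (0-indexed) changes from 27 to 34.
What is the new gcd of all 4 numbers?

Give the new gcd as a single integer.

Numbers: [62, 36, 30, 27], gcd = 1
Change: index 3, 27 -> 34
gcd of the OTHER numbers (without index 3): gcd([62, 36, 30]) = 2
New gcd = gcd(g_others, new_val) = gcd(2, 34) = 2

Answer: 2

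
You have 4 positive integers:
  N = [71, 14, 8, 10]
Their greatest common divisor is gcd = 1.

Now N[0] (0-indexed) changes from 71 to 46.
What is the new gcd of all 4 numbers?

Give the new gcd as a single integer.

Numbers: [71, 14, 8, 10], gcd = 1
Change: index 0, 71 -> 46
gcd of the OTHER numbers (without index 0): gcd([14, 8, 10]) = 2
New gcd = gcd(g_others, new_val) = gcd(2, 46) = 2

Answer: 2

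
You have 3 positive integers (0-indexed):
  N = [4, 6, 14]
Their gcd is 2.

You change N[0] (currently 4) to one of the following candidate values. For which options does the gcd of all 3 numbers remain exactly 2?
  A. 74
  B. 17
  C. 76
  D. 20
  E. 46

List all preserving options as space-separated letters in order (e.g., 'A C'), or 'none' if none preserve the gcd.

Old gcd = 2; gcd of others (without N[0]) = 2
New gcd for candidate v: gcd(2, v). Preserves old gcd iff gcd(2, v) = 2.
  Option A: v=74, gcd(2,74)=2 -> preserves
  Option B: v=17, gcd(2,17)=1 -> changes
  Option C: v=76, gcd(2,76)=2 -> preserves
  Option D: v=20, gcd(2,20)=2 -> preserves
  Option E: v=46, gcd(2,46)=2 -> preserves

Answer: A C D E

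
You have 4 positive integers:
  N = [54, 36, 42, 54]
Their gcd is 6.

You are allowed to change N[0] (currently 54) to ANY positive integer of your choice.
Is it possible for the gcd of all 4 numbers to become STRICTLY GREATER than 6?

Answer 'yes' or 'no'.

Answer: no

Derivation:
Current gcd = 6
gcd of all OTHER numbers (without N[0]=54): gcd([36, 42, 54]) = 6
The new gcd after any change is gcd(6, new_value).
This can be at most 6.
Since 6 = old gcd 6, the gcd can only stay the same or decrease.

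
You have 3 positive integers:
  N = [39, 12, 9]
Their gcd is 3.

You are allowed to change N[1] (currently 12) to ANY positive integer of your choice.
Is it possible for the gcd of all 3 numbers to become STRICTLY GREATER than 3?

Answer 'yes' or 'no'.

Current gcd = 3
gcd of all OTHER numbers (without N[1]=12): gcd([39, 9]) = 3
The new gcd after any change is gcd(3, new_value).
This can be at most 3.
Since 3 = old gcd 3, the gcd can only stay the same or decrease.

Answer: no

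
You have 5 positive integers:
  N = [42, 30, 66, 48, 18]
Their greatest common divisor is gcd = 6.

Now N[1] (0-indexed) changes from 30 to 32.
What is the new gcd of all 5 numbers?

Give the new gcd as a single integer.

Answer: 2

Derivation:
Numbers: [42, 30, 66, 48, 18], gcd = 6
Change: index 1, 30 -> 32
gcd of the OTHER numbers (without index 1): gcd([42, 66, 48, 18]) = 6
New gcd = gcd(g_others, new_val) = gcd(6, 32) = 2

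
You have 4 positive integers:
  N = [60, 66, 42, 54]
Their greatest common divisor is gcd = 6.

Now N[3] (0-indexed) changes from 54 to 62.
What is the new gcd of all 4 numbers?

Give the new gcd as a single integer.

Numbers: [60, 66, 42, 54], gcd = 6
Change: index 3, 54 -> 62
gcd of the OTHER numbers (without index 3): gcd([60, 66, 42]) = 6
New gcd = gcd(g_others, new_val) = gcd(6, 62) = 2

Answer: 2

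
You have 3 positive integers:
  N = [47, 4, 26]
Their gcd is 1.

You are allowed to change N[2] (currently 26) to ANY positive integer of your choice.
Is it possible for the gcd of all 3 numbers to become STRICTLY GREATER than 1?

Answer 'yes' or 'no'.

Current gcd = 1
gcd of all OTHER numbers (without N[2]=26): gcd([47, 4]) = 1
The new gcd after any change is gcd(1, new_value).
This can be at most 1.
Since 1 = old gcd 1, the gcd can only stay the same or decrease.

Answer: no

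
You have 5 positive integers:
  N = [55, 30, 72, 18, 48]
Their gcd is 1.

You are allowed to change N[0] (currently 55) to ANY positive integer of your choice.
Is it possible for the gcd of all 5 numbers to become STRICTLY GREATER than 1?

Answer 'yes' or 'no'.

Current gcd = 1
gcd of all OTHER numbers (without N[0]=55): gcd([30, 72, 18, 48]) = 6
The new gcd after any change is gcd(6, new_value).
This can be at most 6.
Since 6 > old gcd 1, the gcd CAN increase (e.g., set N[0] = 6).

Answer: yes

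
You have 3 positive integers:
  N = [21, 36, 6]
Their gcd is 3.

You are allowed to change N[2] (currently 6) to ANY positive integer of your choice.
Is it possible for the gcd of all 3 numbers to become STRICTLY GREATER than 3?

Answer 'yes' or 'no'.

Answer: no

Derivation:
Current gcd = 3
gcd of all OTHER numbers (without N[2]=6): gcd([21, 36]) = 3
The new gcd after any change is gcd(3, new_value).
This can be at most 3.
Since 3 = old gcd 3, the gcd can only stay the same or decrease.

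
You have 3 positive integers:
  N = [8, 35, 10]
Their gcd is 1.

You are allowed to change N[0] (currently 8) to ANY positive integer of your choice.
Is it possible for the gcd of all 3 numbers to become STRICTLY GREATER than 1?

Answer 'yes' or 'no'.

Current gcd = 1
gcd of all OTHER numbers (without N[0]=8): gcd([35, 10]) = 5
The new gcd after any change is gcd(5, new_value).
This can be at most 5.
Since 5 > old gcd 1, the gcd CAN increase (e.g., set N[0] = 5).

Answer: yes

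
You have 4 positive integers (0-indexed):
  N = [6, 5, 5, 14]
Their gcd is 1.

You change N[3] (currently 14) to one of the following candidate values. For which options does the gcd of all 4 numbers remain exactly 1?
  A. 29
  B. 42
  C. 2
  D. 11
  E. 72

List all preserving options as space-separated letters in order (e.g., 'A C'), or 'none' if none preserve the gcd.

Answer: A B C D E

Derivation:
Old gcd = 1; gcd of others (without N[3]) = 1
New gcd for candidate v: gcd(1, v). Preserves old gcd iff gcd(1, v) = 1.
  Option A: v=29, gcd(1,29)=1 -> preserves
  Option B: v=42, gcd(1,42)=1 -> preserves
  Option C: v=2, gcd(1,2)=1 -> preserves
  Option D: v=11, gcd(1,11)=1 -> preserves
  Option E: v=72, gcd(1,72)=1 -> preserves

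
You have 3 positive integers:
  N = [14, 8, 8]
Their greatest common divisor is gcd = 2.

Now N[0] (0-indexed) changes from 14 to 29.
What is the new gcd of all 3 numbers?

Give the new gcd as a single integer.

Numbers: [14, 8, 8], gcd = 2
Change: index 0, 14 -> 29
gcd of the OTHER numbers (without index 0): gcd([8, 8]) = 8
New gcd = gcd(g_others, new_val) = gcd(8, 29) = 1

Answer: 1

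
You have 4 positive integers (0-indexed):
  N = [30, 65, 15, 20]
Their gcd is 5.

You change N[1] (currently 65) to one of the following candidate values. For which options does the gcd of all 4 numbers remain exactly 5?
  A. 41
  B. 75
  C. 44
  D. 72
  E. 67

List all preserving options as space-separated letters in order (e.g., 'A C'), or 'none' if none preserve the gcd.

Old gcd = 5; gcd of others (without N[1]) = 5
New gcd for candidate v: gcd(5, v). Preserves old gcd iff gcd(5, v) = 5.
  Option A: v=41, gcd(5,41)=1 -> changes
  Option B: v=75, gcd(5,75)=5 -> preserves
  Option C: v=44, gcd(5,44)=1 -> changes
  Option D: v=72, gcd(5,72)=1 -> changes
  Option E: v=67, gcd(5,67)=1 -> changes

Answer: B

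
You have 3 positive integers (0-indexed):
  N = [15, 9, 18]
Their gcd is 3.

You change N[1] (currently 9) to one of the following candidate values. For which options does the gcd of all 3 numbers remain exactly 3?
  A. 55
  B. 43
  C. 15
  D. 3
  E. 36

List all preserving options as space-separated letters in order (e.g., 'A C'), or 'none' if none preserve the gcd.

Answer: C D E

Derivation:
Old gcd = 3; gcd of others (without N[1]) = 3
New gcd for candidate v: gcd(3, v). Preserves old gcd iff gcd(3, v) = 3.
  Option A: v=55, gcd(3,55)=1 -> changes
  Option B: v=43, gcd(3,43)=1 -> changes
  Option C: v=15, gcd(3,15)=3 -> preserves
  Option D: v=3, gcd(3,3)=3 -> preserves
  Option E: v=36, gcd(3,36)=3 -> preserves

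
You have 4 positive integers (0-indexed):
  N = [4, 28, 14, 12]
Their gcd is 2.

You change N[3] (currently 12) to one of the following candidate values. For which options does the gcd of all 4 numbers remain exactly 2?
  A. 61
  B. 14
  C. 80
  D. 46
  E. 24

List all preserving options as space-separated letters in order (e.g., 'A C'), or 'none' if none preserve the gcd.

Answer: B C D E

Derivation:
Old gcd = 2; gcd of others (without N[3]) = 2
New gcd for candidate v: gcd(2, v). Preserves old gcd iff gcd(2, v) = 2.
  Option A: v=61, gcd(2,61)=1 -> changes
  Option B: v=14, gcd(2,14)=2 -> preserves
  Option C: v=80, gcd(2,80)=2 -> preserves
  Option D: v=46, gcd(2,46)=2 -> preserves
  Option E: v=24, gcd(2,24)=2 -> preserves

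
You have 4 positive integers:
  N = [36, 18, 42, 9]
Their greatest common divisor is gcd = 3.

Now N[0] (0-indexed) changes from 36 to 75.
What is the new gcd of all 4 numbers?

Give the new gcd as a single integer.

Answer: 3

Derivation:
Numbers: [36, 18, 42, 9], gcd = 3
Change: index 0, 36 -> 75
gcd of the OTHER numbers (without index 0): gcd([18, 42, 9]) = 3
New gcd = gcd(g_others, new_val) = gcd(3, 75) = 3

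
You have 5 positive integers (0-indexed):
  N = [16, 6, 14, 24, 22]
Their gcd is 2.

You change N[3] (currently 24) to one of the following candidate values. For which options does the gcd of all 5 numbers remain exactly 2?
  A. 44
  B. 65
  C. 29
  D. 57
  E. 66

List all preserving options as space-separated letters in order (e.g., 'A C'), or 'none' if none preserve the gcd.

Answer: A E

Derivation:
Old gcd = 2; gcd of others (without N[3]) = 2
New gcd for candidate v: gcd(2, v). Preserves old gcd iff gcd(2, v) = 2.
  Option A: v=44, gcd(2,44)=2 -> preserves
  Option B: v=65, gcd(2,65)=1 -> changes
  Option C: v=29, gcd(2,29)=1 -> changes
  Option D: v=57, gcd(2,57)=1 -> changes
  Option E: v=66, gcd(2,66)=2 -> preserves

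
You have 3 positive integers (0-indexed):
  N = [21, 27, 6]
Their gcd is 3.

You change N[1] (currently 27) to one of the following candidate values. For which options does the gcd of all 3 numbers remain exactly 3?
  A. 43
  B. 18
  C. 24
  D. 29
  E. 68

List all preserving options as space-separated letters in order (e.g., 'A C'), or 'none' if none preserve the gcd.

Answer: B C

Derivation:
Old gcd = 3; gcd of others (without N[1]) = 3
New gcd for candidate v: gcd(3, v). Preserves old gcd iff gcd(3, v) = 3.
  Option A: v=43, gcd(3,43)=1 -> changes
  Option B: v=18, gcd(3,18)=3 -> preserves
  Option C: v=24, gcd(3,24)=3 -> preserves
  Option D: v=29, gcd(3,29)=1 -> changes
  Option E: v=68, gcd(3,68)=1 -> changes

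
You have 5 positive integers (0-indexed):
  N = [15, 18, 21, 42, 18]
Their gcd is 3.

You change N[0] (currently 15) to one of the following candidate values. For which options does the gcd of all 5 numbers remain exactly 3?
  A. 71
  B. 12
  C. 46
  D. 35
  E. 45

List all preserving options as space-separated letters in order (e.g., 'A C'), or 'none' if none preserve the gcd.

Old gcd = 3; gcd of others (without N[0]) = 3
New gcd for candidate v: gcd(3, v). Preserves old gcd iff gcd(3, v) = 3.
  Option A: v=71, gcd(3,71)=1 -> changes
  Option B: v=12, gcd(3,12)=3 -> preserves
  Option C: v=46, gcd(3,46)=1 -> changes
  Option D: v=35, gcd(3,35)=1 -> changes
  Option E: v=45, gcd(3,45)=3 -> preserves

Answer: B E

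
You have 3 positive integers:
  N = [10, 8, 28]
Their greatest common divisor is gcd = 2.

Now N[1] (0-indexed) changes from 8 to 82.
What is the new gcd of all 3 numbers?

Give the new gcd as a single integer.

Numbers: [10, 8, 28], gcd = 2
Change: index 1, 8 -> 82
gcd of the OTHER numbers (without index 1): gcd([10, 28]) = 2
New gcd = gcd(g_others, new_val) = gcd(2, 82) = 2

Answer: 2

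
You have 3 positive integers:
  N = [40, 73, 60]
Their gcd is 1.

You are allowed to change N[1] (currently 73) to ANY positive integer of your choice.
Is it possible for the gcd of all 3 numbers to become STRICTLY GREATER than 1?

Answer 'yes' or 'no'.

Current gcd = 1
gcd of all OTHER numbers (without N[1]=73): gcd([40, 60]) = 20
The new gcd after any change is gcd(20, new_value).
This can be at most 20.
Since 20 > old gcd 1, the gcd CAN increase (e.g., set N[1] = 20).

Answer: yes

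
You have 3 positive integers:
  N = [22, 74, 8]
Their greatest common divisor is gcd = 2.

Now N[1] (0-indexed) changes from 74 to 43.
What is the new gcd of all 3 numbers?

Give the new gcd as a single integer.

Numbers: [22, 74, 8], gcd = 2
Change: index 1, 74 -> 43
gcd of the OTHER numbers (without index 1): gcd([22, 8]) = 2
New gcd = gcd(g_others, new_val) = gcd(2, 43) = 1

Answer: 1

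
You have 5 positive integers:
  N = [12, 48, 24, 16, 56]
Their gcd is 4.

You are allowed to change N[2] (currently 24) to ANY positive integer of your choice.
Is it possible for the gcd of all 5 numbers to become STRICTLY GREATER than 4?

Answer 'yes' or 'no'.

Answer: no

Derivation:
Current gcd = 4
gcd of all OTHER numbers (without N[2]=24): gcd([12, 48, 16, 56]) = 4
The new gcd after any change is gcd(4, new_value).
This can be at most 4.
Since 4 = old gcd 4, the gcd can only stay the same or decrease.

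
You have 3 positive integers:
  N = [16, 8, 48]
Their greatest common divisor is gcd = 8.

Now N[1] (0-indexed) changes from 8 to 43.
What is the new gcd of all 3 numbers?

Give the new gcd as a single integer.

Answer: 1

Derivation:
Numbers: [16, 8, 48], gcd = 8
Change: index 1, 8 -> 43
gcd of the OTHER numbers (without index 1): gcd([16, 48]) = 16
New gcd = gcd(g_others, new_val) = gcd(16, 43) = 1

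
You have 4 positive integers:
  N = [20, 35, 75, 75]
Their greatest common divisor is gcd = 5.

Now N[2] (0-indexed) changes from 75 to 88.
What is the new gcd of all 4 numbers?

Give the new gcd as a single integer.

Answer: 1

Derivation:
Numbers: [20, 35, 75, 75], gcd = 5
Change: index 2, 75 -> 88
gcd of the OTHER numbers (without index 2): gcd([20, 35, 75]) = 5
New gcd = gcd(g_others, new_val) = gcd(5, 88) = 1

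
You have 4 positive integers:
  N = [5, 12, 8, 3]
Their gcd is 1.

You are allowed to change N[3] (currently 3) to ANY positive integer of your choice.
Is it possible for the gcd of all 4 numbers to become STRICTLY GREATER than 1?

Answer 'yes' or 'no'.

Current gcd = 1
gcd of all OTHER numbers (without N[3]=3): gcd([5, 12, 8]) = 1
The new gcd after any change is gcd(1, new_value).
This can be at most 1.
Since 1 = old gcd 1, the gcd can only stay the same or decrease.

Answer: no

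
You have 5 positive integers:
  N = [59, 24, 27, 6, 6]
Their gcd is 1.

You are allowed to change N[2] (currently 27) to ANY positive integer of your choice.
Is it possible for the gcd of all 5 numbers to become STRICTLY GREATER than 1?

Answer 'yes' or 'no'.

Answer: no

Derivation:
Current gcd = 1
gcd of all OTHER numbers (without N[2]=27): gcd([59, 24, 6, 6]) = 1
The new gcd after any change is gcd(1, new_value).
This can be at most 1.
Since 1 = old gcd 1, the gcd can only stay the same or decrease.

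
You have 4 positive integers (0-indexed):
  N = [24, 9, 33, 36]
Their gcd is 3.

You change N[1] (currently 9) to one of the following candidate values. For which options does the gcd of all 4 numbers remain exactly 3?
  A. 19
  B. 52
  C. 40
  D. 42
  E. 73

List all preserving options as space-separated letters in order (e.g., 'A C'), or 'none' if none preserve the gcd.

Answer: D

Derivation:
Old gcd = 3; gcd of others (without N[1]) = 3
New gcd for candidate v: gcd(3, v). Preserves old gcd iff gcd(3, v) = 3.
  Option A: v=19, gcd(3,19)=1 -> changes
  Option B: v=52, gcd(3,52)=1 -> changes
  Option C: v=40, gcd(3,40)=1 -> changes
  Option D: v=42, gcd(3,42)=3 -> preserves
  Option E: v=73, gcd(3,73)=1 -> changes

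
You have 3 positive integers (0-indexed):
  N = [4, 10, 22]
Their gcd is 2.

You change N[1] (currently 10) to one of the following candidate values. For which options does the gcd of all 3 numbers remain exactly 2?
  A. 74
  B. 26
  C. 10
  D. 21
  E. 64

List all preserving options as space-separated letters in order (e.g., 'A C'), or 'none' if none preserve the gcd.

Answer: A B C E

Derivation:
Old gcd = 2; gcd of others (without N[1]) = 2
New gcd for candidate v: gcd(2, v). Preserves old gcd iff gcd(2, v) = 2.
  Option A: v=74, gcd(2,74)=2 -> preserves
  Option B: v=26, gcd(2,26)=2 -> preserves
  Option C: v=10, gcd(2,10)=2 -> preserves
  Option D: v=21, gcd(2,21)=1 -> changes
  Option E: v=64, gcd(2,64)=2 -> preserves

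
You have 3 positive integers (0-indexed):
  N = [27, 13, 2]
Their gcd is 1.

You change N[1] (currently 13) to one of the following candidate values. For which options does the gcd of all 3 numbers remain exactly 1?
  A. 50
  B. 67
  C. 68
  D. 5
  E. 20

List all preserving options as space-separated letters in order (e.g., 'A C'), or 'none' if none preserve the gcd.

Answer: A B C D E

Derivation:
Old gcd = 1; gcd of others (without N[1]) = 1
New gcd for candidate v: gcd(1, v). Preserves old gcd iff gcd(1, v) = 1.
  Option A: v=50, gcd(1,50)=1 -> preserves
  Option B: v=67, gcd(1,67)=1 -> preserves
  Option C: v=68, gcd(1,68)=1 -> preserves
  Option D: v=5, gcd(1,5)=1 -> preserves
  Option E: v=20, gcd(1,20)=1 -> preserves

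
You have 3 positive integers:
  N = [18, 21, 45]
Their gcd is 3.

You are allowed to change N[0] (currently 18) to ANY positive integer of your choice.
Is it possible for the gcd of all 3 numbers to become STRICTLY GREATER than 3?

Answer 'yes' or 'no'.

Answer: no

Derivation:
Current gcd = 3
gcd of all OTHER numbers (without N[0]=18): gcd([21, 45]) = 3
The new gcd after any change is gcd(3, new_value).
This can be at most 3.
Since 3 = old gcd 3, the gcd can only stay the same or decrease.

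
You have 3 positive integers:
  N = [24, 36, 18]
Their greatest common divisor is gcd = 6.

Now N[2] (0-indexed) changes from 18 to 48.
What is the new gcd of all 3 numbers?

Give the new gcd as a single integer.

Numbers: [24, 36, 18], gcd = 6
Change: index 2, 18 -> 48
gcd of the OTHER numbers (without index 2): gcd([24, 36]) = 12
New gcd = gcd(g_others, new_val) = gcd(12, 48) = 12

Answer: 12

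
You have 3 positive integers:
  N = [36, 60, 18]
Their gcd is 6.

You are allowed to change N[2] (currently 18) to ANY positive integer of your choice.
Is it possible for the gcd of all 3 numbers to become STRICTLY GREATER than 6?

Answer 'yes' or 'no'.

Answer: yes

Derivation:
Current gcd = 6
gcd of all OTHER numbers (without N[2]=18): gcd([36, 60]) = 12
The new gcd after any change is gcd(12, new_value).
This can be at most 12.
Since 12 > old gcd 6, the gcd CAN increase (e.g., set N[2] = 12).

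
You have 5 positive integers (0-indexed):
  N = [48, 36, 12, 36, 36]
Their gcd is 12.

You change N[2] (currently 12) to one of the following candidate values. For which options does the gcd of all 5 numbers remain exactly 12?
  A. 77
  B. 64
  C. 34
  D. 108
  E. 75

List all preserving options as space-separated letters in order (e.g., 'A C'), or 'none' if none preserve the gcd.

Old gcd = 12; gcd of others (without N[2]) = 12
New gcd for candidate v: gcd(12, v). Preserves old gcd iff gcd(12, v) = 12.
  Option A: v=77, gcd(12,77)=1 -> changes
  Option B: v=64, gcd(12,64)=4 -> changes
  Option C: v=34, gcd(12,34)=2 -> changes
  Option D: v=108, gcd(12,108)=12 -> preserves
  Option E: v=75, gcd(12,75)=3 -> changes

Answer: D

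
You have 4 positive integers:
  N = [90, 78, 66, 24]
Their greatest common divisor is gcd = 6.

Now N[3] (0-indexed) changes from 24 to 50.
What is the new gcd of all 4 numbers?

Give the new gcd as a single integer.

Answer: 2

Derivation:
Numbers: [90, 78, 66, 24], gcd = 6
Change: index 3, 24 -> 50
gcd of the OTHER numbers (without index 3): gcd([90, 78, 66]) = 6
New gcd = gcd(g_others, new_val) = gcd(6, 50) = 2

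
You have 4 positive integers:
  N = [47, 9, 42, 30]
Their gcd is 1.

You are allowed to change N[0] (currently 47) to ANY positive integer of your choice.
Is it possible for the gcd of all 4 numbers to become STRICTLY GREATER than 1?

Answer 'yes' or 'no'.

Answer: yes

Derivation:
Current gcd = 1
gcd of all OTHER numbers (without N[0]=47): gcd([9, 42, 30]) = 3
The new gcd after any change is gcd(3, new_value).
This can be at most 3.
Since 3 > old gcd 1, the gcd CAN increase (e.g., set N[0] = 3).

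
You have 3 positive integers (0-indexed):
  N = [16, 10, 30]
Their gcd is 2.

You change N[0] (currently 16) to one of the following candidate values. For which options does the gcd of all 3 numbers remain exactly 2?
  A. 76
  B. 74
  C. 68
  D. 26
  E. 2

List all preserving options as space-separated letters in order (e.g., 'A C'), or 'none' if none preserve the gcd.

Answer: A B C D E

Derivation:
Old gcd = 2; gcd of others (without N[0]) = 10
New gcd for candidate v: gcd(10, v). Preserves old gcd iff gcd(10, v) = 2.
  Option A: v=76, gcd(10,76)=2 -> preserves
  Option B: v=74, gcd(10,74)=2 -> preserves
  Option C: v=68, gcd(10,68)=2 -> preserves
  Option D: v=26, gcd(10,26)=2 -> preserves
  Option E: v=2, gcd(10,2)=2 -> preserves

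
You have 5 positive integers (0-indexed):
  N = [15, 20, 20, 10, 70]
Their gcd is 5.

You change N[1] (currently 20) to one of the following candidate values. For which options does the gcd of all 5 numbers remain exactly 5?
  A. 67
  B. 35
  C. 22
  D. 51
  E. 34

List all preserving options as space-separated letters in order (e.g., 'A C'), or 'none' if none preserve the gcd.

Answer: B

Derivation:
Old gcd = 5; gcd of others (without N[1]) = 5
New gcd for candidate v: gcd(5, v). Preserves old gcd iff gcd(5, v) = 5.
  Option A: v=67, gcd(5,67)=1 -> changes
  Option B: v=35, gcd(5,35)=5 -> preserves
  Option C: v=22, gcd(5,22)=1 -> changes
  Option D: v=51, gcd(5,51)=1 -> changes
  Option E: v=34, gcd(5,34)=1 -> changes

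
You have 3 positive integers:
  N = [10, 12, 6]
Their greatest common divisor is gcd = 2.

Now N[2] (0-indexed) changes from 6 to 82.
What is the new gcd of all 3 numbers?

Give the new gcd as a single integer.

Answer: 2

Derivation:
Numbers: [10, 12, 6], gcd = 2
Change: index 2, 6 -> 82
gcd of the OTHER numbers (without index 2): gcd([10, 12]) = 2
New gcd = gcd(g_others, new_val) = gcd(2, 82) = 2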